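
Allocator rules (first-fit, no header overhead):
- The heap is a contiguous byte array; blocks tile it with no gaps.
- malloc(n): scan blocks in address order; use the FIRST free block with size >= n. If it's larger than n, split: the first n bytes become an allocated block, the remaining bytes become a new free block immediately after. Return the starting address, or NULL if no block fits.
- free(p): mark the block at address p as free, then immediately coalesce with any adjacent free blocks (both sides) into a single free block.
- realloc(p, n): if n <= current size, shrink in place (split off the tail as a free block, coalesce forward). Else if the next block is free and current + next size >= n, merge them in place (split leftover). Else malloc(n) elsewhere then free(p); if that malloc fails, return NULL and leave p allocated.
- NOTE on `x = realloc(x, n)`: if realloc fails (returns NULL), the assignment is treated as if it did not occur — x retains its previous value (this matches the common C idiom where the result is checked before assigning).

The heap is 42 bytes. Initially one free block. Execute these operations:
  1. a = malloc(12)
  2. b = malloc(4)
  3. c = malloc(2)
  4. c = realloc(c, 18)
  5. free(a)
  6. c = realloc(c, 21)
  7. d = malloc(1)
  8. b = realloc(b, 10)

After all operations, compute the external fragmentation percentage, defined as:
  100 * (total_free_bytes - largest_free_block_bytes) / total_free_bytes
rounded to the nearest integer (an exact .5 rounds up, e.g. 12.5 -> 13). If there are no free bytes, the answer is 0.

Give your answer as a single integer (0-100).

Op 1: a = malloc(12) -> a = 0; heap: [0-11 ALLOC][12-41 FREE]
Op 2: b = malloc(4) -> b = 12; heap: [0-11 ALLOC][12-15 ALLOC][16-41 FREE]
Op 3: c = malloc(2) -> c = 16; heap: [0-11 ALLOC][12-15 ALLOC][16-17 ALLOC][18-41 FREE]
Op 4: c = realloc(c, 18) -> c = 16; heap: [0-11 ALLOC][12-15 ALLOC][16-33 ALLOC][34-41 FREE]
Op 5: free(a) -> (freed a); heap: [0-11 FREE][12-15 ALLOC][16-33 ALLOC][34-41 FREE]
Op 6: c = realloc(c, 21) -> c = 16; heap: [0-11 FREE][12-15 ALLOC][16-36 ALLOC][37-41 FREE]
Op 7: d = malloc(1) -> d = 0; heap: [0-0 ALLOC][1-11 FREE][12-15 ALLOC][16-36 ALLOC][37-41 FREE]
Op 8: b = realloc(b, 10) -> b = 1; heap: [0-0 ALLOC][1-10 ALLOC][11-15 FREE][16-36 ALLOC][37-41 FREE]
Free blocks: [5 5] total_free=10 largest=5 -> 100*(10-5)/10 = 500/10 = 50

Answer: 50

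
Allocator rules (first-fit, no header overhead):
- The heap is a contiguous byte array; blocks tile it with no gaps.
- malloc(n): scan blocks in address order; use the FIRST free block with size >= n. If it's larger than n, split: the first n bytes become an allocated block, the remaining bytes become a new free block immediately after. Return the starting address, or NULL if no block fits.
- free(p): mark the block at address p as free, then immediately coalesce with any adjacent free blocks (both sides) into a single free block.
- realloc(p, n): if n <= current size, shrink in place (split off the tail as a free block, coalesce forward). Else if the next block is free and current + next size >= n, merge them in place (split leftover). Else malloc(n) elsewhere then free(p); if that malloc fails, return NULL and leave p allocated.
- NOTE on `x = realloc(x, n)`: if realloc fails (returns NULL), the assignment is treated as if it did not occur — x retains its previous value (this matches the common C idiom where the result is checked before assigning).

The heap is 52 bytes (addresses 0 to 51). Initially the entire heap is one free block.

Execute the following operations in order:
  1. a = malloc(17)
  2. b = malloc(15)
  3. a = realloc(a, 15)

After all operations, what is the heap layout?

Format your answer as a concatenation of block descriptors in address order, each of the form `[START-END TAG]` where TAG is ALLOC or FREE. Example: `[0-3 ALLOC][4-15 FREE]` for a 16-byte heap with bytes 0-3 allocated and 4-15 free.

Answer: [0-14 ALLOC][15-16 FREE][17-31 ALLOC][32-51 FREE]

Derivation:
Op 1: a = malloc(17) -> a = 0; heap: [0-16 ALLOC][17-51 FREE]
Op 2: b = malloc(15) -> b = 17; heap: [0-16 ALLOC][17-31 ALLOC][32-51 FREE]
Op 3: a = realloc(a, 15) -> a = 0; heap: [0-14 ALLOC][15-16 FREE][17-31 ALLOC][32-51 FREE]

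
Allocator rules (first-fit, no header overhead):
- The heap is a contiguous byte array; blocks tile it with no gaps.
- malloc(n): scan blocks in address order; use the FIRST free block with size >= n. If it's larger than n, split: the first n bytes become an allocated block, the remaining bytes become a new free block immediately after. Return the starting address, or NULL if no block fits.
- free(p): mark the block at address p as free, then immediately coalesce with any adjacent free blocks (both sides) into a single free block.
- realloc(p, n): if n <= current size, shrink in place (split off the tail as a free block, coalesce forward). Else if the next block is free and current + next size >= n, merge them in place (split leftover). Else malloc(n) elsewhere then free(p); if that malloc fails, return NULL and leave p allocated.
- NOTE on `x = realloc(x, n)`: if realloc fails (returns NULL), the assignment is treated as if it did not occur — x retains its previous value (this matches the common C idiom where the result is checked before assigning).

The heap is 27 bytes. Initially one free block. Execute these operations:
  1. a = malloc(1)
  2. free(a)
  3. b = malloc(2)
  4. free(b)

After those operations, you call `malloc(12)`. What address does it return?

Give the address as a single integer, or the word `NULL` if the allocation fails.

Answer: 0

Derivation:
Op 1: a = malloc(1) -> a = 0; heap: [0-0 ALLOC][1-26 FREE]
Op 2: free(a) -> (freed a); heap: [0-26 FREE]
Op 3: b = malloc(2) -> b = 0; heap: [0-1 ALLOC][2-26 FREE]
Op 4: free(b) -> (freed b); heap: [0-26 FREE]
malloc(12): first-fit scan over [0-26 FREE] -> 0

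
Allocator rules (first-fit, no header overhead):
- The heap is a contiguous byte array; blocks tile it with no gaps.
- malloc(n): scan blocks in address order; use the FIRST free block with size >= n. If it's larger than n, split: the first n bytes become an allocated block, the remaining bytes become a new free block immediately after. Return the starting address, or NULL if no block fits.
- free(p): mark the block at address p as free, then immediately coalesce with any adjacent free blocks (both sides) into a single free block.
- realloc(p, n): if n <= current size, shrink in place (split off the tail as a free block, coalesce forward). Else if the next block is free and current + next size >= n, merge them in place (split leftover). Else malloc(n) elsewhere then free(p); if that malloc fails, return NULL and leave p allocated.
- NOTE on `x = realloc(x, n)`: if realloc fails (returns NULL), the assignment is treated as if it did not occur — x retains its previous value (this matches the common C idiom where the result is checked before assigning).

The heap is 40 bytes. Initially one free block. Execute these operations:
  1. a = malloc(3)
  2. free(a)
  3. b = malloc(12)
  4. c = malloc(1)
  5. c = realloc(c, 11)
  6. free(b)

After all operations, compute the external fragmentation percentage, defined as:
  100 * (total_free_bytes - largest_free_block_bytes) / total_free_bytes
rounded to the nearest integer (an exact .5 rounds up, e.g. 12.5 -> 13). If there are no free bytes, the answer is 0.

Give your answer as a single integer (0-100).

Answer: 41

Derivation:
Op 1: a = malloc(3) -> a = 0; heap: [0-2 ALLOC][3-39 FREE]
Op 2: free(a) -> (freed a); heap: [0-39 FREE]
Op 3: b = malloc(12) -> b = 0; heap: [0-11 ALLOC][12-39 FREE]
Op 4: c = malloc(1) -> c = 12; heap: [0-11 ALLOC][12-12 ALLOC][13-39 FREE]
Op 5: c = realloc(c, 11) -> c = 12; heap: [0-11 ALLOC][12-22 ALLOC][23-39 FREE]
Op 6: free(b) -> (freed b); heap: [0-11 FREE][12-22 ALLOC][23-39 FREE]
Free blocks: [12 17] total_free=29 largest=17 -> 100*(29-17)/29 = 1200/29 ≈ 41.379 -> rounds to 41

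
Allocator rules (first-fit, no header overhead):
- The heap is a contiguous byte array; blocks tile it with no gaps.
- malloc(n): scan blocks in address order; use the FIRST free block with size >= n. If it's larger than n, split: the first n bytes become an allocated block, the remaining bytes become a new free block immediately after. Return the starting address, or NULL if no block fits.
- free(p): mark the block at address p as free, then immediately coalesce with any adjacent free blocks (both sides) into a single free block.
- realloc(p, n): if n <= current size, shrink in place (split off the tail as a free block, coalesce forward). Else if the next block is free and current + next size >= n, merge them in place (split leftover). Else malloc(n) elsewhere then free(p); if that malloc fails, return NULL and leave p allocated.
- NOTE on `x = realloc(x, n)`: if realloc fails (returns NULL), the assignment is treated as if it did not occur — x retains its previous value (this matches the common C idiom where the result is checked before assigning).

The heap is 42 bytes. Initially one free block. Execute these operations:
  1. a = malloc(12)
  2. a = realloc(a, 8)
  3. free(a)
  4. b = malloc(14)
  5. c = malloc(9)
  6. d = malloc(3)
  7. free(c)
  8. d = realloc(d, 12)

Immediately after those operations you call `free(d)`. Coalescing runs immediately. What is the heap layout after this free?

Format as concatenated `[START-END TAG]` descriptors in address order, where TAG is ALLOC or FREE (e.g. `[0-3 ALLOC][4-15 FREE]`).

Op 1: a = malloc(12) -> a = 0; heap: [0-11 ALLOC][12-41 FREE]
Op 2: a = realloc(a, 8) -> a = 0; heap: [0-7 ALLOC][8-41 FREE]
Op 3: free(a) -> (freed a); heap: [0-41 FREE]
Op 4: b = malloc(14) -> b = 0; heap: [0-13 ALLOC][14-41 FREE]
Op 5: c = malloc(9) -> c = 14; heap: [0-13 ALLOC][14-22 ALLOC][23-41 FREE]
Op 6: d = malloc(3) -> d = 23; heap: [0-13 ALLOC][14-22 ALLOC][23-25 ALLOC][26-41 FREE]
Op 7: free(c) -> (freed c); heap: [0-13 ALLOC][14-22 FREE][23-25 ALLOC][26-41 FREE]
Op 8: d = realloc(d, 12) -> d = 23; heap: [0-13 ALLOC][14-22 FREE][23-34 ALLOC][35-41 FREE]
free(d): d = 23 -> block [23-34 ALLOC]; mark free, coalesce with adjacent free neighbors -> [0-13 ALLOC][14-41 FREE]

Answer: [0-13 ALLOC][14-41 FREE]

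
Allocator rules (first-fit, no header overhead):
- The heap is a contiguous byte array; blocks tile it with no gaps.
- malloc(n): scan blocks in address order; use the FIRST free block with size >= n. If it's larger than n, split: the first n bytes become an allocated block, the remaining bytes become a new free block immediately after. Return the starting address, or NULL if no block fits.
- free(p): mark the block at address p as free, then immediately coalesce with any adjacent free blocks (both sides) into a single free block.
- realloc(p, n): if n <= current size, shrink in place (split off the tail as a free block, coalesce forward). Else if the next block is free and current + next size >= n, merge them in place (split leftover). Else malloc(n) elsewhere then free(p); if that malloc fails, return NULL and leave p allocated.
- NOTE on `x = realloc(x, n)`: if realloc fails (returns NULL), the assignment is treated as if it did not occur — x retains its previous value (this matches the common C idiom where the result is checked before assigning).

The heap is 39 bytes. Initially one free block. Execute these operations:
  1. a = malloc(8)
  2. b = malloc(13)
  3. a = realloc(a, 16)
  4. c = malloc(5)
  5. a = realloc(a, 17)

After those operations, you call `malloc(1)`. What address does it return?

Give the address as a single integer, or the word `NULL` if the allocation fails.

Answer: 5

Derivation:
Op 1: a = malloc(8) -> a = 0; heap: [0-7 ALLOC][8-38 FREE]
Op 2: b = malloc(13) -> b = 8; heap: [0-7 ALLOC][8-20 ALLOC][21-38 FREE]
Op 3: a = realloc(a, 16) -> a = 21; heap: [0-7 FREE][8-20 ALLOC][21-36 ALLOC][37-38 FREE]
Op 4: c = malloc(5) -> c = 0; heap: [0-4 ALLOC][5-7 FREE][8-20 ALLOC][21-36 ALLOC][37-38 FREE]
Op 5: a = realloc(a, 17) -> a = 21; heap: [0-4 ALLOC][5-7 FREE][8-20 ALLOC][21-37 ALLOC][38-38 FREE]
malloc(1): first-fit scan over [0-4 ALLOC][5-7 FREE][8-20 ALLOC][21-37 ALLOC][38-38 FREE] -> 5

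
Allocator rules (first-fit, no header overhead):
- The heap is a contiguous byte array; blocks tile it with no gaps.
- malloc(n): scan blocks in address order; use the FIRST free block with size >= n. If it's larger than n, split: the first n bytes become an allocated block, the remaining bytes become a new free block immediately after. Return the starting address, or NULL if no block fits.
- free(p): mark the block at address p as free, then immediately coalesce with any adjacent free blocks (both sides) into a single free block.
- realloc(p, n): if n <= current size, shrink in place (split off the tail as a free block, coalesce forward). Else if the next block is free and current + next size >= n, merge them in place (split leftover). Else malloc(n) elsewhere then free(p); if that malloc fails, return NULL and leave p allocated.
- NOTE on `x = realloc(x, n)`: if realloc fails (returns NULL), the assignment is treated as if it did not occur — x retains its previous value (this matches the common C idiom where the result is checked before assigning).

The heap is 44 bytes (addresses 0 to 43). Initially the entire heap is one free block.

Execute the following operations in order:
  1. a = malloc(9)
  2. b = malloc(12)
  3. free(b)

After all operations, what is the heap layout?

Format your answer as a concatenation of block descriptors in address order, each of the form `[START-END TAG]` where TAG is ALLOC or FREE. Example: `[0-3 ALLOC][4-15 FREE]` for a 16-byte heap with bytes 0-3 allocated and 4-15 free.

Op 1: a = malloc(9) -> a = 0; heap: [0-8 ALLOC][9-43 FREE]
Op 2: b = malloc(12) -> b = 9; heap: [0-8 ALLOC][9-20 ALLOC][21-43 FREE]
Op 3: free(b) -> (freed b); heap: [0-8 ALLOC][9-43 FREE]

Answer: [0-8 ALLOC][9-43 FREE]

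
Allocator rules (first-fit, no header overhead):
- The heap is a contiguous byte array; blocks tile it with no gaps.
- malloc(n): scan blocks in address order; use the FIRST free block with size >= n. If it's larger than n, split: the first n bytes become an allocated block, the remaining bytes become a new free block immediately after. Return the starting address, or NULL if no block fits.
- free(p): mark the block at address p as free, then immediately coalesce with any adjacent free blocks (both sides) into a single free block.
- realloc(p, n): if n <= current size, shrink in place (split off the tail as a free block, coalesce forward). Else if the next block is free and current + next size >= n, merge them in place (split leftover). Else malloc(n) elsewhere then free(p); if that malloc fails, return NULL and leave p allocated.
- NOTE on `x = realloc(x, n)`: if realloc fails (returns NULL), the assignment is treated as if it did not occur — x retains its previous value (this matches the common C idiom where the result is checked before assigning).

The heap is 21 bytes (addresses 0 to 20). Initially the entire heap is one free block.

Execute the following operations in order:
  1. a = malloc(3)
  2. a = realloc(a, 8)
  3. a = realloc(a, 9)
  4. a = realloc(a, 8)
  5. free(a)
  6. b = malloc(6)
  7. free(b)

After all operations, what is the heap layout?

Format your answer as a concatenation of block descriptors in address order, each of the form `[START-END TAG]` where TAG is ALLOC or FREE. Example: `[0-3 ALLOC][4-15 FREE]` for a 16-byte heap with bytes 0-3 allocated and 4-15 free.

Op 1: a = malloc(3) -> a = 0; heap: [0-2 ALLOC][3-20 FREE]
Op 2: a = realloc(a, 8) -> a = 0; heap: [0-7 ALLOC][8-20 FREE]
Op 3: a = realloc(a, 9) -> a = 0; heap: [0-8 ALLOC][9-20 FREE]
Op 4: a = realloc(a, 8) -> a = 0; heap: [0-7 ALLOC][8-20 FREE]
Op 5: free(a) -> (freed a); heap: [0-20 FREE]
Op 6: b = malloc(6) -> b = 0; heap: [0-5 ALLOC][6-20 FREE]
Op 7: free(b) -> (freed b); heap: [0-20 FREE]

Answer: [0-20 FREE]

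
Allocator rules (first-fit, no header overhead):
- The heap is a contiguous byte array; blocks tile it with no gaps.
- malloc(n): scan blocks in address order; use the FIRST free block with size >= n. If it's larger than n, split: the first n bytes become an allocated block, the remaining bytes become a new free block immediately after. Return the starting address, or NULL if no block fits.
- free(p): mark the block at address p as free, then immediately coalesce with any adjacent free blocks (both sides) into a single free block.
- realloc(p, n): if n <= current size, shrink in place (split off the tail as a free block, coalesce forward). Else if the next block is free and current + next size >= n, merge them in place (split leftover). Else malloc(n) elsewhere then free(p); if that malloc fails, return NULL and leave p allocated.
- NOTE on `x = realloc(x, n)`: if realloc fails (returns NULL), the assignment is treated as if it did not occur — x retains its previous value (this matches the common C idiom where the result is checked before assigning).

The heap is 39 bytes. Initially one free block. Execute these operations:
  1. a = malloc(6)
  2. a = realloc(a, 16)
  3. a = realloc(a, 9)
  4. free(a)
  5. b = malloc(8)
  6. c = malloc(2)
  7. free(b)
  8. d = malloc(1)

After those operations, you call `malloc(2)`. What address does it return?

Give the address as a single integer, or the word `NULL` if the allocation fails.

Op 1: a = malloc(6) -> a = 0; heap: [0-5 ALLOC][6-38 FREE]
Op 2: a = realloc(a, 16) -> a = 0; heap: [0-15 ALLOC][16-38 FREE]
Op 3: a = realloc(a, 9) -> a = 0; heap: [0-8 ALLOC][9-38 FREE]
Op 4: free(a) -> (freed a); heap: [0-38 FREE]
Op 5: b = malloc(8) -> b = 0; heap: [0-7 ALLOC][8-38 FREE]
Op 6: c = malloc(2) -> c = 8; heap: [0-7 ALLOC][8-9 ALLOC][10-38 FREE]
Op 7: free(b) -> (freed b); heap: [0-7 FREE][8-9 ALLOC][10-38 FREE]
Op 8: d = malloc(1) -> d = 0; heap: [0-0 ALLOC][1-7 FREE][8-9 ALLOC][10-38 FREE]
malloc(2): first-fit scan over [0-0 ALLOC][1-7 FREE][8-9 ALLOC][10-38 FREE] -> 1

Answer: 1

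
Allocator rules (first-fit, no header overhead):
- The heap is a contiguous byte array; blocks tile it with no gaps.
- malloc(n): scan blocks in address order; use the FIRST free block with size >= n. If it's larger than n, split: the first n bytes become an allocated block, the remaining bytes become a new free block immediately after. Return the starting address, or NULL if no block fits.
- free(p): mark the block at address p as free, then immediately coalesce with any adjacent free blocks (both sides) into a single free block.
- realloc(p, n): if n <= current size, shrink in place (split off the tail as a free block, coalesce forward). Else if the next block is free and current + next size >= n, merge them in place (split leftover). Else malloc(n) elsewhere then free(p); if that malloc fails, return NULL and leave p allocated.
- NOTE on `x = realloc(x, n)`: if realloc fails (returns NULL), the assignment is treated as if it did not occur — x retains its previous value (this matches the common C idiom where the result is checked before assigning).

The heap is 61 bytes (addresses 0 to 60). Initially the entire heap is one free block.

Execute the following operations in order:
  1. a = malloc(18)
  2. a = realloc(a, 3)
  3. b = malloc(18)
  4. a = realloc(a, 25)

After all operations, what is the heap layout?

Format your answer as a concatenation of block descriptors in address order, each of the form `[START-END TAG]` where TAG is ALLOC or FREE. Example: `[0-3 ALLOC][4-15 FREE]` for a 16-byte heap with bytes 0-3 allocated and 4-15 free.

Op 1: a = malloc(18) -> a = 0; heap: [0-17 ALLOC][18-60 FREE]
Op 2: a = realloc(a, 3) -> a = 0; heap: [0-2 ALLOC][3-60 FREE]
Op 3: b = malloc(18) -> b = 3; heap: [0-2 ALLOC][3-20 ALLOC][21-60 FREE]
Op 4: a = realloc(a, 25) -> a = 21; heap: [0-2 FREE][3-20 ALLOC][21-45 ALLOC][46-60 FREE]

Answer: [0-2 FREE][3-20 ALLOC][21-45 ALLOC][46-60 FREE]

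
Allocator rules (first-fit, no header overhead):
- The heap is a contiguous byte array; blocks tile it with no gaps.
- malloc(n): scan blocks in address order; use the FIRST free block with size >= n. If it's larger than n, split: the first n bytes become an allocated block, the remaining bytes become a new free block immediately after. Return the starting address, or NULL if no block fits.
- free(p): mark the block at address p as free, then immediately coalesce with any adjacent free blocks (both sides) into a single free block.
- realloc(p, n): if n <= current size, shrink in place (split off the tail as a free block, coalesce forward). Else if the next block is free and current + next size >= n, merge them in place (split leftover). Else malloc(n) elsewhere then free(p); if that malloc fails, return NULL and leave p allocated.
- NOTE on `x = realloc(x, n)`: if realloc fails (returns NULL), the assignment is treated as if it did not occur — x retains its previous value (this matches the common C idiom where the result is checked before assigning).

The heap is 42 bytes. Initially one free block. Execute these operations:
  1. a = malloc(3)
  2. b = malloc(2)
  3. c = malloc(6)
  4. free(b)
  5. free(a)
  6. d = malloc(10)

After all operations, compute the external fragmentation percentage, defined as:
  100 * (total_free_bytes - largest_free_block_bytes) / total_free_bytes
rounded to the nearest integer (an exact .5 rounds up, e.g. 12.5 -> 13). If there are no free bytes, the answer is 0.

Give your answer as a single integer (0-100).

Op 1: a = malloc(3) -> a = 0; heap: [0-2 ALLOC][3-41 FREE]
Op 2: b = malloc(2) -> b = 3; heap: [0-2 ALLOC][3-4 ALLOC][5-41 FREE]
Op 3: c = malloc(6) -> c = 5; heap: [0-2 ALLOC][3-4 ALLOC][5-10 ALLOC][11-41 FREE]
Op 4: free(b) -> (freed b); heap: [0-2 ALLOC][3-4 FREE][5-10 ALLOC][11-41 FREE]
Op 5: free(a) -> (freed a); heap: [0-4 FREE][5-10 ALLOC][11-41 FREE]
Op 6: d = malloc(10) -> d = 11; heap: [0-4 FREE][5-10 ALLOC][11-20 ALLOC][21-41 FREE]
Free blocks: [5 21] total_free=26 largest=21 -> 100*(26-21)/26 = 500/26 ≈ 19.231 -> rounds to 19

Answer: 19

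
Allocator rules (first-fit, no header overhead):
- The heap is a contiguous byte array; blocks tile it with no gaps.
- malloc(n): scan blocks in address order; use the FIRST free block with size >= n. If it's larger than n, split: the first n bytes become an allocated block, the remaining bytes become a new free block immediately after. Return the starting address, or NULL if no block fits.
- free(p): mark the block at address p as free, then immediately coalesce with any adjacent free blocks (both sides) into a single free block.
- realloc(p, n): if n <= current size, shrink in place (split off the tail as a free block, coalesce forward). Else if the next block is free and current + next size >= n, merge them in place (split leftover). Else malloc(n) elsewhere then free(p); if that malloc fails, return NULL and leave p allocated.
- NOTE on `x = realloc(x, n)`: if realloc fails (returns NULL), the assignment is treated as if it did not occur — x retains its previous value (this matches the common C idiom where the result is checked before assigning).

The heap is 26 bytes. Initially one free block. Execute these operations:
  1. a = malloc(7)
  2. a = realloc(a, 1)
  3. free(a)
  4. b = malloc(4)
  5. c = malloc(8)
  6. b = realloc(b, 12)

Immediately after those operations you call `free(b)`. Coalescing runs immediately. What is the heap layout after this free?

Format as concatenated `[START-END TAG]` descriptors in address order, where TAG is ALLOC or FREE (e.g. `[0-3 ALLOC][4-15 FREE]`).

Op 1: a = malloc(7) -> a = 0; heap: [0-6 ALLOC][7-25 FREE]
Op 2: a = realloc(a, 1) -> a = 0; heap: [0-0 ALLOC][1-25 FREE]
Op 3: free(a) -> (freed a); heap: [0-25 FREE]
Op 4: b = malloc(4) -> b = 0; heap: [0-3 ALLOC][4-25 FREE]
Op 5: c = malloc(8) -> c = 4; heap: [0-3 ALLOC][4-11 ALLOC][12-25 FREE]
Op 6: b = realloc(b, 12) -> b = 12; heap: [0-3 FREE][4-11 ALLOC][12-23 ALLOC][24-25 FREE]
free(b): b = 12 -> block [12-23 ALLOC]; mark free, coalesce with adjacent free neighbors -> [0-3 FREE][4-11 ALLOC][12-25 FREE]

Answer: [0-3 FREE][4-11 ALLOC][12-25 FREE]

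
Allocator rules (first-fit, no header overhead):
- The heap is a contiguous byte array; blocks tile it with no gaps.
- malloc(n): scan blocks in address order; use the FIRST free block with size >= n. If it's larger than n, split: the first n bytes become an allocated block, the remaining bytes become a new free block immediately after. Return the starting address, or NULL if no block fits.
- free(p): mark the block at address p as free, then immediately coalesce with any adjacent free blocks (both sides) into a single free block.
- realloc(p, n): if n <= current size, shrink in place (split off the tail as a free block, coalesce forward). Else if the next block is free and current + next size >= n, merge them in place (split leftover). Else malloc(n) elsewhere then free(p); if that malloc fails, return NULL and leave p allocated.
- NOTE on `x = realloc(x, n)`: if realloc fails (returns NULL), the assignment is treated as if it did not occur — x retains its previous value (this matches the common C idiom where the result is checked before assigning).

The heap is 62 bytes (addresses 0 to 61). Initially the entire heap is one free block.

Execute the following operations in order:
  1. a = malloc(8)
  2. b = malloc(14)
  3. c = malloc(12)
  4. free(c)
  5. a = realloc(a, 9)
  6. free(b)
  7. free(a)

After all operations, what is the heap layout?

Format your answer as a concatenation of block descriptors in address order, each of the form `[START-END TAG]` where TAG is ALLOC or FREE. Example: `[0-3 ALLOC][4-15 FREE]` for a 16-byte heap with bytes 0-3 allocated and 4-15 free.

Op 1: a = malloc(8) -> a = 0; heap: [0-7 ALLOC][8-61 FREE]
Op 2: b = malloc(14) -> b = 8; heap: [0-7 ALLOC][8-21 ALLOC][22-61 FREE]
Op 3: c = malloc(12) -> c = 22; heap: [0-7 ALLOC][8-21 ALLOC][22-33 ALLOC][34-61 FREE]
Op 4: free(c) -> (freed c); heap: [0-7 ALLOC][8-21 ALLOC][22-61 FREE]
Op 5: a = realloc(a, 9) -> a = 22; heap: [0-7 FREE][8-21 ALLOC][22-30 ALLOC][31-61 FREE]
Op 6: free(b) -> (freed b); heap: [0-21 FREE][22-30 ALLOC][31-61 FREE]
Op 7: free(a) -> (freed a); heap: [0-61 FREE]

Answer: [0-61 FREE]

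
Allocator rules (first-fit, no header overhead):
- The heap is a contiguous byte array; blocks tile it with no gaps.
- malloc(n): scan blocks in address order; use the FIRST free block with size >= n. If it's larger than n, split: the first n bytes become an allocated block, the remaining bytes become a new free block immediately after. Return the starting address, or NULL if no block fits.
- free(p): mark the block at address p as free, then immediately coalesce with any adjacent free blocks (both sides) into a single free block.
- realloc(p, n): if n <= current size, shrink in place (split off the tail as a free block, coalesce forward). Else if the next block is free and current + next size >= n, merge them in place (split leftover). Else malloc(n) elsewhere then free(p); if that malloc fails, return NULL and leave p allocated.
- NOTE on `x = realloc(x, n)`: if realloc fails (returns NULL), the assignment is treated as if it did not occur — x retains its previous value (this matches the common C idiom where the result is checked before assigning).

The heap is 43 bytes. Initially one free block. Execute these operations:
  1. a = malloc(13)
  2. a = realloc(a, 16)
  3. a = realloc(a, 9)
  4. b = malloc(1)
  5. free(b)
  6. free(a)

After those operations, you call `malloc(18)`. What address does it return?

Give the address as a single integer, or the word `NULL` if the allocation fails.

Answer: 0

Derivation:
Op 1: a = malloc(13) -> a = 0; heap: [0-12 ALLOC][13-42 FREE]
Op 2: a = realloc(a, 16) -> a = 0; heap: [0-15 ALLOC][16-42 FREE]
Op 3: a = realloc(a, 9) -> a = 0; heap: [0-8 ALLOC][9-42 FREE]
Op 4: b = malloc(1) -> b = 9; heap: [0-8 ALLOC][9-9 ALLOC][10-42 FREE]
Op 5: free(b) -> (freed b); heap: [0-8 ALLOC][9-42 FREE]
Op 6: free(a) -> (freed a); heap: [0-42 FREE]
malloc(18): first-fit scan over [0-42 FREE] -> 0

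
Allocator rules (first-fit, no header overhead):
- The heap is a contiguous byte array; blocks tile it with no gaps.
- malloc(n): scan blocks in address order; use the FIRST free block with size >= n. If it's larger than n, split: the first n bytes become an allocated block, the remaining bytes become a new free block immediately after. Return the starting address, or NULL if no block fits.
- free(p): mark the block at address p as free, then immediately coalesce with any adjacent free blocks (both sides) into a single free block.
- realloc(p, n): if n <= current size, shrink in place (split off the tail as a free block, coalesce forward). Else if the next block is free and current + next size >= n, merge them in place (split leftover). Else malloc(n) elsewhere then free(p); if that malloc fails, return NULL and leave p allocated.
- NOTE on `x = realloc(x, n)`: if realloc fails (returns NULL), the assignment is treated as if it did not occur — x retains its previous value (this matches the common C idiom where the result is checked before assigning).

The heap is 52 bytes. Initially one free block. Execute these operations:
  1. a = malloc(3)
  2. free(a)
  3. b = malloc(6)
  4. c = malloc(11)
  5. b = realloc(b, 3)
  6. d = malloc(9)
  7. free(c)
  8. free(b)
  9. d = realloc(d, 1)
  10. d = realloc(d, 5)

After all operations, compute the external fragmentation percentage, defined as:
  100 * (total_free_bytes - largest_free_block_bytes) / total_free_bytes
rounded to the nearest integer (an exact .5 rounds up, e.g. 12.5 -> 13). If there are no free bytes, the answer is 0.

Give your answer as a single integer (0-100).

Op 1: a = malloc(3) -> a = 0; heap: [0-2 ALLOC][3-51 FREE]
Op 2: free(a) -> (freed a); heap: [0-51 FREE]
Op 3: b = malloc(6) -> b = 0; heap: [0-5 ALLOC][6-51 FREE]
Op 4: c = malloc(11) -> c = 6; heap: [0-5 ALLOC][6-16 ALLOC][17-51 FREE]
Op 5: b = realloc(b, 3) -> b = 0; heap: [0-2 ALLOC][3-5 FREE][6-16 ALLOC][17-51 FREE]
Op 6: d = malloc(9) -> d = 17; heap: [0-2 ALLOC][3-5 FREE][6-16 ALLOC][17-25 ALLOC][26-51 FREE]
Op 7: free(c) -> (freed c); heap: [0-2 ALLOC][3-16 FREE][17-25 ALLOC][26-51 FREE]
Op 8: free(b) -> (freed b); heap: [0-16 FREE][17-25 ALLOC][26-51 FREE]
Op 9: d = realloc(d, 1) -> d = 17; heap: [0-16 FREE][17-17 ALLOC][18-51 FREE]
Op 10: d = realloc(d, 5) -> d = 17; heap: [0-16 FREE][17-21 ALLOC][22-51 FREE]
Free blocks: [17 30] total_free=47 largest=30 -> 100*(47-30)/47 = 1700/47 ≈ 36.170 -> rounds to 36

Answer: 36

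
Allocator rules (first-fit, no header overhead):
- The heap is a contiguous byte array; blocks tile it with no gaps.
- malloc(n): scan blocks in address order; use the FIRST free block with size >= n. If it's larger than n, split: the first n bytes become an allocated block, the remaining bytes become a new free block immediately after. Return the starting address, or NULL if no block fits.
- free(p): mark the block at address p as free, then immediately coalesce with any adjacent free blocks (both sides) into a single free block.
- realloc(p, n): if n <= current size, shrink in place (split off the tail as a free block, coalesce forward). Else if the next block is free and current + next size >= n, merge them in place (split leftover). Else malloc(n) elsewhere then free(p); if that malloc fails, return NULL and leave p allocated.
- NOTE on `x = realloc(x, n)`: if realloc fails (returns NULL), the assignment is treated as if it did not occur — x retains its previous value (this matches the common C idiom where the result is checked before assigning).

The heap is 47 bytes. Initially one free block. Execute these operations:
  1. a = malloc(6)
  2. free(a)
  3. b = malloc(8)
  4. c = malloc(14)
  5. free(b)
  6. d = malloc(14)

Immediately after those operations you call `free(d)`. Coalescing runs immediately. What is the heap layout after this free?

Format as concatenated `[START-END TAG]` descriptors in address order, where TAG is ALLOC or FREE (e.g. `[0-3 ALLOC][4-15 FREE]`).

Answer: [0-7 FREE][8-21 ALLOC][22-46 FREE]

Derivation:
Op 1: a = malloc(6) -> a = 0; heap: [0-5 ALLOC][6-46 FREE]
Op 2: free(a) -> (freed a); heap: [0-46 FREE]
Op 3: b = malloc(8) -> b = 0; heap: [0-7 ALLOC][8-46 FREE]
Op 4: c = malloc(14) -> c = 8; heap: [0-7 ALLOC][8-21 ALLOC][22-46 FREE]
Op 5: free(b) -> (freed b); heap: [0-7 FREE][8-21 ALLOC][22-46 FREE]
Op 6: d = malloc(14) -> d = 22; heap: [0-7 FREE][8-21 ALLOC][22-35 ALLOC][36-46 FREE]
free(d): d = 22 -> block [22-35 ALLOC]; mark free, coalesce with adjacent free neighbors -> [0-7 FREE][8-21 ALLOC][22-46 FREE]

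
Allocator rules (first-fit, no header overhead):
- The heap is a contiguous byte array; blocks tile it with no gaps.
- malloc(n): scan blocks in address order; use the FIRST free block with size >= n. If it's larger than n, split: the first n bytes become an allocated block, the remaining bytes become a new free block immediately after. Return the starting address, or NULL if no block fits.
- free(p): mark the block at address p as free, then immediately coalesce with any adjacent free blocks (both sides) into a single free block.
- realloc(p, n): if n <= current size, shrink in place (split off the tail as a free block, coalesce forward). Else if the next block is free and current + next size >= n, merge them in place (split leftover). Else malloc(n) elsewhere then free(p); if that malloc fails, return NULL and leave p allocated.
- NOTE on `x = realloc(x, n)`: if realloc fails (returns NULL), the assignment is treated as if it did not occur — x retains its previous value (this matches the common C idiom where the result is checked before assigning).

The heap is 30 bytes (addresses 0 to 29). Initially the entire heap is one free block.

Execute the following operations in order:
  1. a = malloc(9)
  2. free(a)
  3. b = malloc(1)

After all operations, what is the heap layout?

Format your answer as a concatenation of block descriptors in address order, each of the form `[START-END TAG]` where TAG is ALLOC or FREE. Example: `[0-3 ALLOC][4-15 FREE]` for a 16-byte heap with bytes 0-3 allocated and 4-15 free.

Op 1: a = malloc(9) -> a = 0; heap: [0-8 ALLOC][9-29 FREE]
Op 2: free(a) -> (freed a); heap: [0-29 FREE]
Op 3: b = malloc(1) -> b = 0; heap: [0-0 ALLOC][1-29 FREE]

Answer: [0-0 ALLOC][1-29 FREE]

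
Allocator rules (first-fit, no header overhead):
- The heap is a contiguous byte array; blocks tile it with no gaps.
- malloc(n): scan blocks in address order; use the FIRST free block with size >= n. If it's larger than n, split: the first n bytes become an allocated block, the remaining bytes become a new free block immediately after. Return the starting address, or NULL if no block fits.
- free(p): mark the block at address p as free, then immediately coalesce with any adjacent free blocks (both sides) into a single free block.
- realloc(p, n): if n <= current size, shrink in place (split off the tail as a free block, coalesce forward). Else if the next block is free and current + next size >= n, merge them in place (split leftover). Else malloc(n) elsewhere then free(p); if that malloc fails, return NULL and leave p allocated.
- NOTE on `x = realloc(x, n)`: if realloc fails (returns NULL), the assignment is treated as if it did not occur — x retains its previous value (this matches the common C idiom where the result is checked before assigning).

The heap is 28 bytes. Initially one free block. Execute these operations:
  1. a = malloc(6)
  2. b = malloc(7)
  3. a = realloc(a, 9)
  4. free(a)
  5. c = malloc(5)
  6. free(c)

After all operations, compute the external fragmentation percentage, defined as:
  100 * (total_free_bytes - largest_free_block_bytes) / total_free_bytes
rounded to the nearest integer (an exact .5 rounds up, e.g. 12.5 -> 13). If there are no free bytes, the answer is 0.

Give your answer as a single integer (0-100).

Answer: 29

Derivation:
Op 1: a = malloc(6) -> a = 0; heap: [0-5 ALLOC][6-27 FREE]
Op 2: b = malloc(7) -> b = 6; heap: [0-5 ALLOC][6-12 ALLOC][13-27 FREE]
Op 3: a = realloc(a, 9) -> a = 13; heap: [0-5 FREE][6-12 ALLOC][13-21 ALLOC][22-27 FREE]
Op 4: free(a) -> (freed a); heap: [0-5 FREE][6-12 ALLOC][13-27 FREE]
Op 5: c = malloc(5) -> c = 0; heap: [0-4 ALLOC][5-5 FREE][6-12 ALLOC][13-27 FREE]
Op 6: free(c) -> (freed c); heap: [0-5 FREE][6-12 ALLOC][13-27 FREE]
Free blocks: [6 15] total_free=21 largest=15 -> 100*(21-15)/21 = 600/21 ≈ 28.571 -> rounds to 29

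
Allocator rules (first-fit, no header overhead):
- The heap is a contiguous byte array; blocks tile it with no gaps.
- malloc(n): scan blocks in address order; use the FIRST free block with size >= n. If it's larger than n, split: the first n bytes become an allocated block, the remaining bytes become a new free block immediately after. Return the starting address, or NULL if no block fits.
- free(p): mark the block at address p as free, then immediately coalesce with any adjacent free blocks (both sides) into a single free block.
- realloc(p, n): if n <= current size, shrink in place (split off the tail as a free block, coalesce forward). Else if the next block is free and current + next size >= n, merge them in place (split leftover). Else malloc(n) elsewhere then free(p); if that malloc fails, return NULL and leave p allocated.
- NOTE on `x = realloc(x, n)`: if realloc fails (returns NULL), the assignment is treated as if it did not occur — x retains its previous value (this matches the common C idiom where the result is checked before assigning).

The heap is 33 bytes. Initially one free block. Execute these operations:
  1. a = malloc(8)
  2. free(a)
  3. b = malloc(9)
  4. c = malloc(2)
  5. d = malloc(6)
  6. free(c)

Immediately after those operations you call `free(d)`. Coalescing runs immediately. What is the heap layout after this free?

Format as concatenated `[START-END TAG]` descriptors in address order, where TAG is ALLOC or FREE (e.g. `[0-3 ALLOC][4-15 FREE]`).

Answer: [0-8 ALLOC][9-32 FREE]

Derivation:
Op 1: a = malloc(8) -> a = 0; heap: [0-7 ALLOC][8-32 FREE]
Op 2: free(a) -> (freed a); heap: [0-32 FREE]
Op 3: b = malloc(9) -> b = 0; heap: [0-8 ALLOC][9-32 FREE]
Op 4: c = malloc(2) -> c = 9; heap: [0-8 ALLOC][9-10 ALLOC][11-32 FREE]
Op 5: d = malloc(6) -> d = 11; heap: [0-8 ALLOC][9-10 ALLOC][11-16 ALLOC][17-32 FREE]
Op 6: free(c) -> (freed c); heap: [0-8 ALLOC][9-10 FREE][11-16 ALLOC][17-32 FREE]
free(d): d = 11 -> block [11-16 ALLOC]; mark free, coalesce with adjacent free neighbors -> [0-8 ALLOC][9-32 FREE]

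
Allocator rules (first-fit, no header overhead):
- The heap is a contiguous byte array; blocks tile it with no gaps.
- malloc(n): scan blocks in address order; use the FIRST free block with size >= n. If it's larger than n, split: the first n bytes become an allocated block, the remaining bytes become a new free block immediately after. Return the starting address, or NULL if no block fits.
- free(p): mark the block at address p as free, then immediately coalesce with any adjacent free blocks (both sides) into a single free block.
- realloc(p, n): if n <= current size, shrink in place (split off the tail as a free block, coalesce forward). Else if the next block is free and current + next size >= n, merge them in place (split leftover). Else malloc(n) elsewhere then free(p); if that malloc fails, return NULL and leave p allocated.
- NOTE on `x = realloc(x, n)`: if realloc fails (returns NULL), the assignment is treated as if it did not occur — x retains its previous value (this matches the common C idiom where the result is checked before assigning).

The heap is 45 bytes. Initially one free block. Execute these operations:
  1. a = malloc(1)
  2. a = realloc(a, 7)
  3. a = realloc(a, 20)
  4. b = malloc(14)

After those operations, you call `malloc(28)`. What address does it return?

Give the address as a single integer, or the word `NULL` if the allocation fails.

Answer: NULL

Derivation:
Op 1: a = malloc(1) -> a = 0; heap: [0-0 ALLOC][1-44 FREE]
Op 2: a = realloc(a, 7) -> a = 0; heap: [0-6 ALLOC][7-44 FREE]
Op 3: a = realloc(a, 20) -> a = 0; heap: [0-19 ALLOC][20-44 FREE]
Op 4: b = malloc(14) -> b = 20; heap: [0-19 ALLOC][20-33 ALLOC][34-44 FREE]
malloc(28): first-fit scan over [0-19 ALLOC][20-33 ALLOC][34-44 FREE] -> NULL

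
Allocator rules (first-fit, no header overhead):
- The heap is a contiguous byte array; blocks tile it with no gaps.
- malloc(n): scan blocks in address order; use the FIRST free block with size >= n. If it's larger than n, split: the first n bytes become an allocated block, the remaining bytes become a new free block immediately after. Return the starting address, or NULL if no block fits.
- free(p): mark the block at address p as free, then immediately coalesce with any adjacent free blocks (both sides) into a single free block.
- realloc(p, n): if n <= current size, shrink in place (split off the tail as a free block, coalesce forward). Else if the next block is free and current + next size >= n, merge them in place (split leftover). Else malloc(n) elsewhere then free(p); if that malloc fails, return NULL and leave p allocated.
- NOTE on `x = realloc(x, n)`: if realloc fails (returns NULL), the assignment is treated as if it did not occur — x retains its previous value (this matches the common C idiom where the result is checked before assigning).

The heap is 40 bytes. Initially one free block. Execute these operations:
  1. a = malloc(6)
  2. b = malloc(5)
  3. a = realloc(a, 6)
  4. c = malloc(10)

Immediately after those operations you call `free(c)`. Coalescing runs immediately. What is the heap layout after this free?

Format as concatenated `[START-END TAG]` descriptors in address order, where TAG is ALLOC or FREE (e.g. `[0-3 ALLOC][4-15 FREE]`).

Op 1: a = malloc(6) -> a = 0; heap: [0-5 ALLOC][6-39 FREE]
Op 2: b = malloc(5) -> b = 6; heap: [0-5 ALLOC][6-10 ALLOC][11-39 FREE]
Op 3: a = realloc(a, 6) -> a = 0; heap: [0-5 ALLOC][6-10 ALLOC][11-39 FREE]
Op 4: c = malloc(10) -> c = 11; heap: [0-5 ALLOC][6-10 ALLOC][11-20 ALLOC][21-39 FREE]
free(c): c = 11 -> block [11-20 ALLOC]; mark free, coalesce with adjacent free neighbors -> [0-5 ALLOC][6-10 ALLOC][11-39 FREE]

Answer: [0-5 ALLOC][6-10 ALLOC][11-39 FREE]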